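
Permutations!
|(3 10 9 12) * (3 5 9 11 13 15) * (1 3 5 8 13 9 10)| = |(1 3)(5 10 11 9 12 8 13 15)| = 8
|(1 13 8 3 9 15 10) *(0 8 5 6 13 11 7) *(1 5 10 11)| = 28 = |(0 8 3 9 15 11 7)(5 6 13 10)|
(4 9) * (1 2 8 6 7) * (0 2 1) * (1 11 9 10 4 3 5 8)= (0 2 1 11 9 3 5 8 6 7)(4 10)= [2, 11, 1, 5, 10, 8, 7, 0, 6, 3, 4, 9]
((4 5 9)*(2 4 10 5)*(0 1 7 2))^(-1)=(0 4 2 7 1)(5 10 9)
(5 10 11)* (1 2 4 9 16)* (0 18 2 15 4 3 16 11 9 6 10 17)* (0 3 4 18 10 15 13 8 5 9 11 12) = (0 10 11 9 12)(1 13 8 5 17 3 16)(2 4 6 15 18) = [10, 13, 4, 16, 6, 17, 15, 7, 5, 12, 11, 9, 0, 8, 14, 18, 1, 3, 2]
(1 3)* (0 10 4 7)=(0 10 4 7)(1 3)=[10, 3, 2, 1, 7, 5, 6, 0, 8, 9, 4]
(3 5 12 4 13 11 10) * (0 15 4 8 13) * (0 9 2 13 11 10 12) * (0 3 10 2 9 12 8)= (0 15 4 12)(2 13)(3 5)(8 11)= [15, 1, 13, 5, 12, 3, 6, 7, 11, 9, 10, 8, 0, 2, 14, 4]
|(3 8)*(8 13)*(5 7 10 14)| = 12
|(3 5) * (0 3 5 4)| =|(5)(0 3 4)| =3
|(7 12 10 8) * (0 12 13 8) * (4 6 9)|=|(0 12 10)(4 6 9)(7 13 8)|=3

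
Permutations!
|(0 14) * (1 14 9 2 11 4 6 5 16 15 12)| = |(0 9 2 11 4 6 5 16 15 12 1 14)| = 12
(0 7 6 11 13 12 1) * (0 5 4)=(0 7 6 11 13 12 1 5 4)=[7, 5, 2, 3, 0, 4, 11, 6, 8, 9, 10, 13, 1, 12]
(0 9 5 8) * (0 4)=(0 9 5 8 4)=[9, 1, 2, 3, 0, 8, 6, 7, 4, 5]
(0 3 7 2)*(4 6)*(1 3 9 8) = [9, 3, 0, 7, 6, 5, 4, 2, 1, 8] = (0 9 8 1 3 7 2)(4 6)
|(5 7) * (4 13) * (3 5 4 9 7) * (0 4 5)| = 7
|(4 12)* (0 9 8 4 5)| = 6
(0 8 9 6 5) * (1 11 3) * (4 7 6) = [8, 11, 2, 1, 7, 0, 5, 6, 9, 4, 10, 3] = (0 8 9 4 7 6 5)(1 11 3)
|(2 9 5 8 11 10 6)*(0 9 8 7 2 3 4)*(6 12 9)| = 8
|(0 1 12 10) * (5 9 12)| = |(0 1 5 9 12 10)| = 6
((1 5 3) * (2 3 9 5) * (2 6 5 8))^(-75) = ((1 6 5 9 8 2 3))^(-75) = (1 5 8 3 6 9 2)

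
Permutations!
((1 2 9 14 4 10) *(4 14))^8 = ((14)(1 2 9 4 10))^8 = (14)(1 4 2 10 9)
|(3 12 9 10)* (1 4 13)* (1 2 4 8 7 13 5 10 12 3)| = 8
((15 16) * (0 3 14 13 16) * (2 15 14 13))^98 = (16)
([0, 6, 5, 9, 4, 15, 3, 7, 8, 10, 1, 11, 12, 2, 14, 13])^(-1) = [0, 10, 13, 6, 4, 2, 1, 7, 8, 3, 9, 11, 12, 15, 14, 5]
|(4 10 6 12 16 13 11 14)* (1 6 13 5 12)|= 30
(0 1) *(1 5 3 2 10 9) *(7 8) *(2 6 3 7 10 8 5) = (0 2 8 10 9 1)(3 6)(5 7) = [2, 0, 8, 6, 4, 7, 3, 5, 10, 1, 9]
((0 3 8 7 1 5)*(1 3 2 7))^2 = (0 7 8 5 2 3 1)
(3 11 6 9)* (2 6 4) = [0, 1, 6, 11, 2, 5, 9, 7, 8, 3, 10, 4] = (2 6 9 3 11 4)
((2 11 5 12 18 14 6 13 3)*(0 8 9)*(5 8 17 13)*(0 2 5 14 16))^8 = ((0 17 13 3 5 12 18 16)(2 11 8 9)(6 14))^8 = (18)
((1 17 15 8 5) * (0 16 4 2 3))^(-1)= (0 3 2 4 16)(1 5 8 15 17)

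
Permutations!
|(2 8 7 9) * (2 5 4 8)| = 5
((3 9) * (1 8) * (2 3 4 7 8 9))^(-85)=(9)(2 3)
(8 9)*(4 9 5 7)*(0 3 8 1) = (0 3 8 5 7 4 9 1) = [3, 0, 2, 8, 9, 7, 6, 4, 5, 1]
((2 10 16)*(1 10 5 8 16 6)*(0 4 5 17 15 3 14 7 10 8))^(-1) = (0 5 4)(1 6 10 7 14 3 15 17 2 16 8)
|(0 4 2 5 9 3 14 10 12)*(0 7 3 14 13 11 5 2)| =|(0 4)(3 13 11 5 9 14 10 12 7)| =18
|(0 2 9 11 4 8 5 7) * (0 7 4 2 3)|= 6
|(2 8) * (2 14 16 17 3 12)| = 7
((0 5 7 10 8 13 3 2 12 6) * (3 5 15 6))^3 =((0 15 6)(2 12 3)(5 7 10 8 13))^3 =(15)(5 8 7 13 10)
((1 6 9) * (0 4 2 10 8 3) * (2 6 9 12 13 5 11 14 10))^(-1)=((0 4 6 12 13 5 11 14 10 8 3)(1 9))^(-1)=(0 3 8 10 14 11 5 13 12 6 4)(1 9)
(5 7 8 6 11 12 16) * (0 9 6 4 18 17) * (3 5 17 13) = (0 9 6 11 12 16 17)(3 5 7 8 4 18 13) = [9, 1, 2, 5, 18, 7, 11, 8, 4, 6, 10, 12, 16, 3, 14, 15, 17, 0, 13]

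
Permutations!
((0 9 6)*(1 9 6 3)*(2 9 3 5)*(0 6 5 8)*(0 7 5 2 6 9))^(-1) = (0 2)(1 3)(5 7 8 9 6)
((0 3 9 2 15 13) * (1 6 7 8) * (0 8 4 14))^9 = (0 7 8 2)(1 15 3 4)(6 13 9 14)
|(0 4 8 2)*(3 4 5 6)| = 7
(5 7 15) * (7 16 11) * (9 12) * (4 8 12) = (4 8 12 9)(5 16 11 7 15) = [0, 1, 2, 3, 8, 16, 6, 15, 12, 4, 10, 7, 9, 13, 14, 5, 11]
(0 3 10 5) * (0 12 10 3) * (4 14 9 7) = (4 14 9 7)(5 12 10) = [0, 1, 2, 3, 14, 12, 6, 4, 8, 7, 5, 11, 10, 13, 9]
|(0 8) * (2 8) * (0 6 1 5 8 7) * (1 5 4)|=|(0 2 7)(1 4)(5 8 6)|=6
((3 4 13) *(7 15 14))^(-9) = ((3 4 13)(7 15 14))^(-9) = (15)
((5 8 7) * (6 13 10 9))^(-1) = ((5 8 7)(6 13 10 9))^(-1) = (5 7 8)(6 9 10 13)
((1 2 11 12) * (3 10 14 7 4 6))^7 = ((1 2 11 12)(3 10 14 7 4 6))^7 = (1 12 11 2)(3 10 14 7 4 6)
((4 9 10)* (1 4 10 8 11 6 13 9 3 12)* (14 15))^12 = (15)(6 9 11 13 8)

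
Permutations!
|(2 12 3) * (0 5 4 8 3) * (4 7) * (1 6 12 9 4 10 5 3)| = 9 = |(0 3 2 9 4 8 1 6 12)(5 7 10)|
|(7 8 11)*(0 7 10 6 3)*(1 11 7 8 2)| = 9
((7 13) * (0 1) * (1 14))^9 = (14)(7 13)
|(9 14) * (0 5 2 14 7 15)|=7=|(0 5 2 14 9 7 15)|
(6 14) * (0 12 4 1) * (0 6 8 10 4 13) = (0 12 13)(1 6 14 8 10 4) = [12, 6, 2, 3, 1, 5, 14, 7, 10, 9, 4, 11, 13, 0, 8]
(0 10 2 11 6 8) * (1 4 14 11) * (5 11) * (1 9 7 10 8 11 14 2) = (0 8)(1 4 2 9 7 10)(5 14)(6 11) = [8, 4, 9, 3, 2, 14, 11, 10, 0, 7, 1, 6, 12, 13, 5]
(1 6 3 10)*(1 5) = (1 6 3 10 5) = [0, 6, 2, 10, 4, 1, 3, 7, 8, 9, 5]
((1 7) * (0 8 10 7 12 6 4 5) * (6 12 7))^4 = ((12)(0 8 10 6 4 5)(1 7))^4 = (12)(0 4 10)(5 6 8)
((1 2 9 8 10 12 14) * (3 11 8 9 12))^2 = ((1 2 12 14)(3 11 8 10))^2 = (1 12)(2 14)(3 8)(10 11)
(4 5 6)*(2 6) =[0, 1, 6, 3, 5, 2, 4] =(2 6 4 5)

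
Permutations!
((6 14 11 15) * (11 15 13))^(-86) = ((6 14 15)(11 13))^(-86) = (6 14 15)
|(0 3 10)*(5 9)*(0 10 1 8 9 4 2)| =8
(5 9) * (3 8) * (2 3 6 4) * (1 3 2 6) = (1 3 8)(4 6)(5 9) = [0, 3, 2, 8, 6, 9, 4, 7, 1, 5]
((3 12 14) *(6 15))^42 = ((3 12 14)(6 15))^42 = (15)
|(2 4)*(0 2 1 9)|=5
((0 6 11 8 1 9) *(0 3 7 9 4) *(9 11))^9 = (11)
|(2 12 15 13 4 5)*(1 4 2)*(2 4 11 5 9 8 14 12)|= 21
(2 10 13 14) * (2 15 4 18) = (2 10 13 14 15 4 18) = [0, 1, 10, 3, 18, 5, 6, 7, 8, 9, 13, 11, 12, 14, 15, 4, 16, 17, 2]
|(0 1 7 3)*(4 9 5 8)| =4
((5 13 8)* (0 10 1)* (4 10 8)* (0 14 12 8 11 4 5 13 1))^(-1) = (0 10 4 11)(1 5 13 8 12 14)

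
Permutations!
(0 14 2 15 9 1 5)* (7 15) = [14, 5, 7, 3, 4, 0, 6, 15, 8, 1, 10, 11, 12, 13, 2, 9] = (0 14 2 7 15 9 1 5)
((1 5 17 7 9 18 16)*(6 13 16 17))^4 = ((1 5 6 13 16)(7 9 18 17))^4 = (18)(1 16 13 6 5)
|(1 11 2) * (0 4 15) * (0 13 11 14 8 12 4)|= 9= |(1 14 8 12 4 15 13 11 2)|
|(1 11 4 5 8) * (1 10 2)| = 7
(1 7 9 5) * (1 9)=[0, 7, 2, 3, 4, 9, 6, 1, 8, 5]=(1 7)(5 9)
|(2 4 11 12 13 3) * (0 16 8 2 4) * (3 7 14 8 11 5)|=|(0 16 11 12 13 7 14 8 2)(3 4 5)|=9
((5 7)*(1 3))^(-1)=((1 3)(5 7))^(-1)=(1 3)(5 7)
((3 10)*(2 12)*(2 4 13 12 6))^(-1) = (2 6)(3 10)(4 12 13)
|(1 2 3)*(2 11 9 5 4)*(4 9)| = |(1 11 4 2 3)(5 9)| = 10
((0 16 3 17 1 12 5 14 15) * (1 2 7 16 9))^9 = (0 1 5 15 9 12 14)(2 17 3 16 7)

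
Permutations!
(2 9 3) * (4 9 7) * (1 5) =[0, 5, 7, 2, 9, 1, 6, 4, 8, 3] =(1 5)(2 7 4 9 3)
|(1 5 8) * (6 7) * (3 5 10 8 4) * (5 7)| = 15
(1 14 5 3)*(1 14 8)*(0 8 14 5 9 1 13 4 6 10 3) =(0 8 13 4 6 10 3 5)(1 14 9) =[8, 14, 2, 5, 6, 0, 10, 7, 13, 1, 3, 11, 12, 4, 9]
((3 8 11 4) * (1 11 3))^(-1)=(1 4 11)(3 8)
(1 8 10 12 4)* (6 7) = (1 8 10 12 4)(6 7) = [0, 8, 2, 3, 1, 5, 7, 6, 10, 9, 12, 11, 4]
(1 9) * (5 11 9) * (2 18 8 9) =(1 5 11 2 18 8 9) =[0, 5, 18, 3, 4, 11, 6, 7, 9, 1, 10, 2, 12, 13, 14, 15, 16, 17, 8]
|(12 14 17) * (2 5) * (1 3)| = 6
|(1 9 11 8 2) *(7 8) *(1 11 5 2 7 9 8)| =|(1 8 7)(2 11 9 5)| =12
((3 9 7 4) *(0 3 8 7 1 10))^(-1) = ((0 3 9 1 10)(4 8 7))^(-1) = (0 10 1 9 3)(4 7 8)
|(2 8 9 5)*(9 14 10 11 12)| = |(2 8 14 10 11 12 9 5)| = 8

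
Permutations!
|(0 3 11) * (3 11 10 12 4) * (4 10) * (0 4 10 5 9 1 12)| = 20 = |(0 11 4 3 10)(1 12 5 9)|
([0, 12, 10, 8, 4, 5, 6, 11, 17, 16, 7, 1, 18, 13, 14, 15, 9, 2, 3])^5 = (1 17)(2 12)(3 7)(8 11)(9 16)(10 18)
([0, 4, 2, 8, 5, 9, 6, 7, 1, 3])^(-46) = [0, 5, 2, 1, 9, 3, 6, 7, 4, 8]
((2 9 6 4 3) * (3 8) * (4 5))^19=(2 8 5 9 3 4 6)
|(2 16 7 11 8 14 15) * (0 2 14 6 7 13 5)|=20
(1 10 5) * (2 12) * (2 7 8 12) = (1 10 5)(7 8 12) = [0, 10, 2, 3, 4, 1, 6, 8, 12, 9, 5, 11, 7]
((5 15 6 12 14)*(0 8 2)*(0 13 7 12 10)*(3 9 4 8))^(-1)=(0 10 6 15 5 14 12 7 13 2 8 4 9 3)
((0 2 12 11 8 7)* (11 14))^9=((0 2 12 14 11 8 7))^9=(0 12 11 7 2 14 8)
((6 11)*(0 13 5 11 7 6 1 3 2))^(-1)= (0 2 3 1 11 5 13)(6 7)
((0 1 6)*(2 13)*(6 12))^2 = (13)(0 12)(1 6)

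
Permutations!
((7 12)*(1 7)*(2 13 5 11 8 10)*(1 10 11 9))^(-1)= (1 9 5 13 2 10 12 7)(8 11)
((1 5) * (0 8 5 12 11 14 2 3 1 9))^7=(0 9 5 8)(1 12 11 14 2 3)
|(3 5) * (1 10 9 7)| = 4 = |(1 10 9 7)(3 5)|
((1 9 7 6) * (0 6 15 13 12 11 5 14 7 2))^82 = (0 1 2 6 9)(5 12 15 14 11 13 7)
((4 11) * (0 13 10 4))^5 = ((0 13 10 4 11))^5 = (13)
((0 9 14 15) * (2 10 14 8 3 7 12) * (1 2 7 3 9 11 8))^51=(0 10 9)(1 11 14)(2 8 15)(7 12)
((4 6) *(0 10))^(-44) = ((0 10)(4 6))^(-44) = (10)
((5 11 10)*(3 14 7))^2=(3 7 14)(5 10 11)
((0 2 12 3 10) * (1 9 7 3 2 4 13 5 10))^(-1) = (0 10 5 13 4)(1 3 7 9)(2 12)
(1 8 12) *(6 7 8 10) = (1 10 6 7 8 12) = [0, 10, 2, 3, 4, 5, 7, 8, 12, 9, 6, 11, 1]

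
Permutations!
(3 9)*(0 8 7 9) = [8, 1, 2, 0, 4, 5, 6, 9, 7, 3] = (0 8 7 9 3)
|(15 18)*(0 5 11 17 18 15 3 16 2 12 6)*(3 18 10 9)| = |(18)(0 5 11 17 10 9 3 16 2 12 6)| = 11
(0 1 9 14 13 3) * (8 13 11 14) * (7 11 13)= (0 1 9 8 7 11 14 13 3)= [1, 9, 2, 0, 4, 5, 6, 11, 7, 8, 10, 14, 12, 3, 13]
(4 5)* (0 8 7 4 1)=[8, 0, 2, 3, 5, 1, 6, 4, 7]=(0 8 7 4 5 1)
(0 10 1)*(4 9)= (0 10 1)(4 9)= [10, 0, 2, 3, 9, 5, 6, 7, 8, 4, 1]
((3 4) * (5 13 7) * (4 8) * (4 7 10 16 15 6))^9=((3 8 7 5 13 10 16 15 6 4))^9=(3 4 6 15 16 10 13 5 7 8)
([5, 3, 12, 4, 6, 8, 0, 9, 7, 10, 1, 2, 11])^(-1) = [6, 10, 11, 1, 3, 0, 4, 8, 5, 7, 9, 12, 2]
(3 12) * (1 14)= [0, 14, 2, 12, 4, 5, 6, 7, 8, 9, 10, 11, 3, 13, 1]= (1 14)(3 12)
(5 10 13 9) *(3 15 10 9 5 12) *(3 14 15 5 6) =[0, 1, 2, 5, 4, 9, 3, 7, 8, 12, 13, 11, 14, 6, 15, 10] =(3 5 9 12 14 15 10 13 6)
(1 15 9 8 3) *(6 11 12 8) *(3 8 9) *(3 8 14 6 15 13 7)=(1 13 7 3)(6 11 12 9 15 8 14)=[0, 13, 2, 1, 4, 5, 11, 3, 14, 15, 10, 12, 9, 7, 6, 8]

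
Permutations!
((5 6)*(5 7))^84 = ((5 6 7))^84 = (7)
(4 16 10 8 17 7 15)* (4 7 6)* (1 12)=[0, 12, 2, 3, 16, 5, 4, 15, 17, 9, 8, 11, 1, 13, 14, 7, 10, 6]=(1 12)(4 16 10 8 17 6)(7 15)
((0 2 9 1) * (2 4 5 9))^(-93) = (0 5 1 4 9)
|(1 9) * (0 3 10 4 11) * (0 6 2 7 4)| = 30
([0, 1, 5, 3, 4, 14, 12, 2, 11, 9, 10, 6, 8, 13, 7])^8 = [0, 1, 2, 3, 4, 5, 6, 7, 8, 9, 10, 11, 12, 13, 14]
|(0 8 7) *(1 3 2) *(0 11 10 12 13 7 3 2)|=30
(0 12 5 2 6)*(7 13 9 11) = [12, 1, 6, 3, 4, 2, 0, 13, 8, 11, 10, 7, 5, 9] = (0 12 5 2 6)(7 13 9 11)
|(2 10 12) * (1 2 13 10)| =|(1 2)(10 12 13)| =6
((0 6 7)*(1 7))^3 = ((0 6 1 7))^3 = (0 7 1 6)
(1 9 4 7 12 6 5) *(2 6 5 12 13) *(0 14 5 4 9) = [14, 0, 6, 3, 7, 1, 12, 13, 8, 9, 10, 11, 4, 2, 5] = (0 14 5 1)(2 6 12 4 7 13)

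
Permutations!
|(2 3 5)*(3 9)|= |(2 9 3 5)|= 4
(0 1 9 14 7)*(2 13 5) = [1, 9, 13, 3, 4, 2, 6, 0, 8, 14, 10, 11, 12, 5, 7] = (0 1 9 14 7)(2 13 5)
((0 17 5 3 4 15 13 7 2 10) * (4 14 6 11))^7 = (0 4 17 15 5 13 3 7 14 2 6 10 11)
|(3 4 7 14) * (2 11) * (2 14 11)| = |(3 4 7 11 14)| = 5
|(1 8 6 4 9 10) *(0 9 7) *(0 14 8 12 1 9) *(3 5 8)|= |(1 12)(3 5 8 6 4 7 14)(9 10)|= 14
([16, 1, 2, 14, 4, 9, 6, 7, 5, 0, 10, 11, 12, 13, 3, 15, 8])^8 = [5, 1, 2, 3, 4, 16, 6, 7, 0, 8, 10, 11, 12, 13, 14, 15, 9]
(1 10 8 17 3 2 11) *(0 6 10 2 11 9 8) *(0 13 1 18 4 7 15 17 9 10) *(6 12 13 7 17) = (0 12 13 1 2 10 7 15 6)(3 11 18 4 17)(8 9) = [12, 2, 10, 11, 17, 5, 0, 15, 9, 8, 7, 18, 13, 1, 14, 6, 16, 3, 4]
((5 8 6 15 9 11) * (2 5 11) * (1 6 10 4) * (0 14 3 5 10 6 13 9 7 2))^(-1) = ((0 14 3 5 8 6 15 7 2 10 4 1 13 9))^(-1) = (0 9 13 1 4 10 2 7 15 6 8 5 3 14)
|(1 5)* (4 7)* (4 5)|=|(1 4 7 5)|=4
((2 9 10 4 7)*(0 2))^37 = (0 2 9 10 4 7)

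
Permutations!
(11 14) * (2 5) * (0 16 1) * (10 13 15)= (0 16 1)(2 5)(10 13 15)(11 14)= [16, 0, 5, 3, 4, 2, 6, 7, 8, 9, 13, 14, 12, 15, 11, 10, 1]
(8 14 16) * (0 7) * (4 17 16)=(0 7)(4 17 16 8 14)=[7, 1, 2, 3, 17, 5, 6, 0, 14, 9, 10, 11, 12, 13, 4, 15, 8, 16]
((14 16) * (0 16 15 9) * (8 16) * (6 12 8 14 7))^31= ((0 14 15 9)(6 12 8 16 7))^31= (0 9 15 14)(6 12 8 16 7)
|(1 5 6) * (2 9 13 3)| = |(1 5 6)(2 9 13 3)| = 12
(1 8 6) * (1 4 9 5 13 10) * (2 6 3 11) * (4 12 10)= [0, 8, 6, 11, 9, 13, 12, 7, 3, 5, 1, 2, 10, 4]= (1 8 3 11 2 6 12 10)(4 9 5 13)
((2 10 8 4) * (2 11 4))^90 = ((2 10 8)(4 11))^90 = (11)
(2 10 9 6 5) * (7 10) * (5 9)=(2 7 10 5)(6 9)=[0, 1, 7, 3, 4, 2, 9, 10, 8, 6, 5]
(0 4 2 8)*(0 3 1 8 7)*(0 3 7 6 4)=[0, 8, 6, 1, 2, 5, 4, 3, 7]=(1 8 7 3)(2 6 4)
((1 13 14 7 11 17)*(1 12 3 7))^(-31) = (1 14 13)(3 12 17 11 7)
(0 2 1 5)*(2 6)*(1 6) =(0 1 5)(2 6) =[1, 5, 6, 3, 4, 0, 2]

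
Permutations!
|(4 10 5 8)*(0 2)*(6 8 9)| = 6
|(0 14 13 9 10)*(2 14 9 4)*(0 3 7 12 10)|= 4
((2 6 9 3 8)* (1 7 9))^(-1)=((1 7 9 3 8 2 6))^(-1)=(1 6 2 8 3 9 7)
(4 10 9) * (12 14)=[0, 1, 2, 3, 10, 5, 6, 7, 8, 4, 9, 11, 14, 13, 12]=(4 10 9)(12 14)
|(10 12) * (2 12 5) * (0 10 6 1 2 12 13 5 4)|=|(0 10 4)(1 2 13 5 12 6)|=6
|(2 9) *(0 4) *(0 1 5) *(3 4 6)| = 6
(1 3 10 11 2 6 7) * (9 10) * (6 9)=(1 3 6 7)(2 9 10 11)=[0, 3, 9, 6, 4, 5, 7, 1, 8, 10, 11, 2]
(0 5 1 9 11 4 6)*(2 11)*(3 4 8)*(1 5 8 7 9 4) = (0 8 3 1 4 6)(2 11 7 9) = [8, 4, 11, 1, 6, 5, 0, 9, 3, 2, 10, 7]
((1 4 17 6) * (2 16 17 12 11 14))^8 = ((1 4 12 11 14 2 16 17 6))^8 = (1 6 17 16 2 14 11 12 4)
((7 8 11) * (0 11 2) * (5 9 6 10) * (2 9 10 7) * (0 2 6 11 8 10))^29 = (0 7 9 5 6 8 10 11)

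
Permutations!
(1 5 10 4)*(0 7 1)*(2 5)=(0 7 1 2 5 10 4)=[7, 2, 5, 3, 0, 10, 6, 1, 8, 9, 4]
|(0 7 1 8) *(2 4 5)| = |(0 7 1 8)(2 4 5)| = 12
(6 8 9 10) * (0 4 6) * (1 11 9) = [4, 11, 2, 3, 6, 5, 8, 7, 1, 10, 0, 9] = (0 4 6 8 1 11 9 10)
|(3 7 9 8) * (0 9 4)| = |(0 9 8 3 7 4)| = 6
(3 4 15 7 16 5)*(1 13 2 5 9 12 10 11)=(1 13 2 5 3 4 15 7 16 9 12 10 11)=[0, 13, 5, 4, 15, 3, 6, 16, 8, 12, 11, 1, 10, 2, 14, 7, 9]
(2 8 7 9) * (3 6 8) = (2 3 6 8 7 9) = [0, 1, 3, 6, 4, 5, 8, 9, 7, 2]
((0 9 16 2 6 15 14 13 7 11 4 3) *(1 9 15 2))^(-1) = ((0 15 14 13 7 11 4 3)(1 9 16)(2 6))^(-1) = (0 3 4 11 7 13 14 15)(1 16 9)(2 6)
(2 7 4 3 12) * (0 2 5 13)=(0 2 7 4 3 12 5 13)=[2, 1, 7, 12, 3, 13, 6, 4, 8, 9, 10, 11, 5, 0]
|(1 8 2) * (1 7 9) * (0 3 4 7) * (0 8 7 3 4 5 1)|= 14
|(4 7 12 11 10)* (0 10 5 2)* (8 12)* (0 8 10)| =|(2 8 12 11 5)(4 7 10)| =15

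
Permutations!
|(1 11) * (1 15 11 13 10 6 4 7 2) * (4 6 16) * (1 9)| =|(1 13 10 16 4 7 2 9)(11 15)| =8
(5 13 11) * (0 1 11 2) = (0 1 11 5 13 2) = [1, 11, 0, 3, 4, 13, 6, 7, 8, 9, 10, 5, 12, 2]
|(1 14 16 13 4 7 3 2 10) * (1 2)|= 14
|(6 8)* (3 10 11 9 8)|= |(3 10 11 9 8 6)|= 6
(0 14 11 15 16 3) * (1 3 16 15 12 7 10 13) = (16)(0 14 11 12 7 10 13 1 3) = [14, 3, 2, 0, 4, 5, 6, 10, 8, 9, 13, 12, 7, 1, 11, 15, 16]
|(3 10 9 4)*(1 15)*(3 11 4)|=6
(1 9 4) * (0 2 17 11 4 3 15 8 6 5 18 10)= [2, 9, 17, 15, 1, 18, 5, 7, 6, 3, 0, 4, 12, 13, 14, 8, 16, 11, 10]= (0 2 17 11 4 1 9 3 15 8 6 5 18 10)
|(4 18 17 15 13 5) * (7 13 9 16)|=|(4 18 17 15 9 16 7 13 5)|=9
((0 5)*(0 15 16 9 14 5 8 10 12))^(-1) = ((0 8 10 12)(5 15 16 9 14))^(-1) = (0 12 10 8)(5 14 9 16 15)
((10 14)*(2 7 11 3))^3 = ((2 7 11 3)(10 14))^3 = (2 3 11 7)(10 14)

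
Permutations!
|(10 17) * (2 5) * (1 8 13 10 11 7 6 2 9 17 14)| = |(1 8 13 10 14)(2 5 9 17 11 7 6)| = 35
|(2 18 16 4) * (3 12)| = |(2 18 16 4)(3 12)| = 4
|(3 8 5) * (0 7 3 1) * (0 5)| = |(0 7 3 8)(1 5)| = 4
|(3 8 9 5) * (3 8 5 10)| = 5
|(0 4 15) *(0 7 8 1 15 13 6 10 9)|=12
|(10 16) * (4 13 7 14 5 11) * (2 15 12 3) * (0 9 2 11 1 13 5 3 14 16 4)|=|(0 9 2 15 12 14 3 11)(1 13 7 16 10 4 5)|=56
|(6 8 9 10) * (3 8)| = |(3 8 9 10 6)| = 5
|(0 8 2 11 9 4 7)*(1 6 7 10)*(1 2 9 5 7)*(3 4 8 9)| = 10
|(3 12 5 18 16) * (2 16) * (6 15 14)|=|(2 16 3 12 5 18)(6 15 14)|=6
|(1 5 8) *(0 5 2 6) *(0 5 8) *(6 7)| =7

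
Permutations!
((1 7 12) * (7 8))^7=((1 8 7 12))^7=(1 12 7 8)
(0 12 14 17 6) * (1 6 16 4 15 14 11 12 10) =(0 10 1 6)(4 15 14 17 16)(11 12) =[10, 6, 2, 3, 15, 5, 0, 7, 8, 9, 1, 12, 11, 13, 17, 14, 4, 16]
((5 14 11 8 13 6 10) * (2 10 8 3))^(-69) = ((2 10 5 14 11 3)(6 8 13))^(-69) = (2 14)(3 5)(10 11)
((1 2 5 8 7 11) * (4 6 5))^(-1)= (1 11 7 8 5 6 4 2)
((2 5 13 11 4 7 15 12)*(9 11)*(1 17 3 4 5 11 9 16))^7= (1 2 3 5 7 16 12 17 11 4 13 15)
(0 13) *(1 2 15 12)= (0 13)(1 2 15 12)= [13, 2, 15, 3, 4, 5, 6, 7, 8, 9, 10, 11, 1, 0, 14, 12]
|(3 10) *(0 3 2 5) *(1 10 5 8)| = 12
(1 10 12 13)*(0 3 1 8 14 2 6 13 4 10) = (0 3 1)(2 6 13 8 14)(4 10 12) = [3, 0, 6, 1, 10, 5, 13, 7, 14, 9, 12, 11, 4, 8, 2]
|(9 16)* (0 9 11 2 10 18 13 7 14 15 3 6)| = 13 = |(0 9 16 11 2 10 18 13 7 14 15 3 6)|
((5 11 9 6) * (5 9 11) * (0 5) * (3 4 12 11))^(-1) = (0 5)(3 11 12 4)(6 9)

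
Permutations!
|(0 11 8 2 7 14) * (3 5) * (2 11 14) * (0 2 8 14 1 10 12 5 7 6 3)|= 35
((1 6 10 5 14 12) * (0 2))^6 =((0 2)(1 6 10 5 14 12))^6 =(14)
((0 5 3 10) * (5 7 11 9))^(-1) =((0 7 11 9 5 3 10))^(-1) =(0 10 3 5 9 11 7)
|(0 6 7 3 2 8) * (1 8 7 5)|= 15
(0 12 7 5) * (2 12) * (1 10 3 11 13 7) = [2, 10, 12, 11, 4, 0, 6, 5, 8, 9, 3, 13, 1, 7] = (0 2 12 1 10 3 11 13 7 5)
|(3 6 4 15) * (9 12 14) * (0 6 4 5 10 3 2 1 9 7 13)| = 14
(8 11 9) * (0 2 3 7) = (0 2 3 7)(8 11 9) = [2, 1, 3, 7, 4, 5, 6, 0, 11, 8, 10, 9]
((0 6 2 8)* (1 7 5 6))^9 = ((0 1 7 5 6 2 8))^9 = (0 7 6 8 1 5 2)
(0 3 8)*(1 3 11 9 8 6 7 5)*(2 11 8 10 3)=(0 8)(1 2 11 9 10 3 6 7 5)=[8, 2, 11, 6, 4, 1, 7, 5, 0, 10, 3, 9]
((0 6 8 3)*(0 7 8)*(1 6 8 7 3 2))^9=((0 8 2 1 6))^9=(0 6 1 2 8)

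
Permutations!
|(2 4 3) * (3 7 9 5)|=6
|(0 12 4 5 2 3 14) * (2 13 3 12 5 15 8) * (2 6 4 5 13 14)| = 28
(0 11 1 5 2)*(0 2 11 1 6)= (0 1 5 11 6)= [1, 5, 2, 3, 4, 11, 0, 7, 8, 9, 10, 6]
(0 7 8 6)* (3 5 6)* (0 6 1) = (0 7 8 3 5 1) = [7, 0, 2, 5, 4, 1, 6, 8, 3]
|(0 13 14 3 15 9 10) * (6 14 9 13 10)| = 6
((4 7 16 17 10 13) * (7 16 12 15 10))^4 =(4 12)(7 13)(10 17)(15 16) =((4 16 17 7 12 15 10 13))^4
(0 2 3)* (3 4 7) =(0 2 4 7 3) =[2, 1, 4, 0, 7, 5, 6, 3]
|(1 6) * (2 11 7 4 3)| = |(1 6)(2 11 7 4 3)| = 10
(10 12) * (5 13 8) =(5 13 8)(10 12) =[0, 1, 2, 3, 4, 13, 6, 7, 5, 9, 12, 11, 10, 8]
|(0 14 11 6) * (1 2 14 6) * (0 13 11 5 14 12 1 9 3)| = 6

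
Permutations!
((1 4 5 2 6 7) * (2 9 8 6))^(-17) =(1 8 4 6 5 7 9)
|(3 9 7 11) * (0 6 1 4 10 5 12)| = 28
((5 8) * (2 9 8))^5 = (2 9 8 5)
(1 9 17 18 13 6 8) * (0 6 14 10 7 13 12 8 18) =(0 6 18 12 8 1 9 17)(7 13 14 10) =[6, 9, 2, 3, 4, 5, 18, 13, 1, 17, 7, 11, 8, 14, 10, 15, 16, 0, 12]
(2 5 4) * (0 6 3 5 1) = (0 6 3 5 4 2 1) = [6, 0, 1, 5, 2, 4, 3]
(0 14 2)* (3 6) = (0 14 2)(3 6) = [14, 1, 0, 6, 4, 5, 3, 7, 8, 9, 10, 11, 12, 13, 2]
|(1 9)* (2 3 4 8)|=4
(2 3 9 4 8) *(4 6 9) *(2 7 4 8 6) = (2 3 8 7 4 6 9) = [0, 1, 3, 8, 6, 5, 9, 4, 7, 2]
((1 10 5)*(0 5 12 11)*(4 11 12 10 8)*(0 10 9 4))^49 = (12)(0 5 1 8)(4 11 10 9)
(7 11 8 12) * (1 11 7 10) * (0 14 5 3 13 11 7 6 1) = (0 14 5 3 13 11 8 12 10)(1 7 6) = [14, 7, 2, 13, 4, 3, 1, 6, 12, 9, 0, 8, 10, 11, 5]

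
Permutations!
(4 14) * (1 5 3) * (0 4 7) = (0 4 14 7)(1 5 3) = [4, 5, 2, 1, 14, 3, 6, 0, 8, 9, 10, 11, 12, 13, 7]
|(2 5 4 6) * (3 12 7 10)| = |(2 5 4 6)(3 12 7 10)| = 4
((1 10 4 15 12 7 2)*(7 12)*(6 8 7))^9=((1 10 4 15 6 8 7 2))^9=(1 10 4 15 6 8 7 2)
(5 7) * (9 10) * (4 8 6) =(4 8 6)(5 7)(9 10) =[0, 1, 2, 3, 8, 7, 4, 5, 6, 10, 9]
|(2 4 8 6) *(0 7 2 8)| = 4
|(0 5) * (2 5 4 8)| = |(0 4 8 2 5)| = 5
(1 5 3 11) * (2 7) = (1 5 3 11)(2 7) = [0, 5, 7, 11, 4, 3, 6, 2, 8, 9, 10, 1]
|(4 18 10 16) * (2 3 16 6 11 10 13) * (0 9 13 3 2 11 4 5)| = 11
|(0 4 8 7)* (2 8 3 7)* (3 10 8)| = 7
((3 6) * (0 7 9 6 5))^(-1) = ((0 7 9 6 3 5))^(-1) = (0 5 3 6 9 7)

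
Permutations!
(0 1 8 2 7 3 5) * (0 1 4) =(0 4)(1 8 2 7 3 5) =[4, 8, 7, 5, 0, 1, 6, 3, 2]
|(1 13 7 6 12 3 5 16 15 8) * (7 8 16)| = |(1 13 8)(3 5 7 6 12)(15 16)| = 30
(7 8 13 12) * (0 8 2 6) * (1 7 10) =(0 8 13 12 10 1 7 2 6) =[8, 7, 6, 3, 4, 5, 0, 2, 13, 9, 1, 11, 10, 12]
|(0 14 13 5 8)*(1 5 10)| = |(0 14 13 10 1 5 8)| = 7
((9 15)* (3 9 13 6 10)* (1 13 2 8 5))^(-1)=((1 13 6 10 3 9 15 2 8 5))^(-1)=(1 5 8 2 15 9 3 10 6 13)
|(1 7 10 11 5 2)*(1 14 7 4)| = |(1 4)(2 14 7 10 11 5)| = 6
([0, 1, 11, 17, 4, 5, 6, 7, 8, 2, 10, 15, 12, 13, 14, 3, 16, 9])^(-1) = [0, 1, 9, 15, 4, 5, 6, 7, 8, 17, 10, 2, 12, 13, 14, 11, 16, 3]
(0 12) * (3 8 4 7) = (0 12)(3 8 4 7) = [12, 1, 2, 8, 7, 5, 6, 3, 4, 9, 10, 11, 0]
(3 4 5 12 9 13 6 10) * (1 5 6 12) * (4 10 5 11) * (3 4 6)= (1 11 6 5)(3 10 4)(9 13 12)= [0, 11, 2, 10, 3, 1, 5, 7, 8, 13, 4, 6, 9, 12]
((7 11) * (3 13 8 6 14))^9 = ((3 13 8 6 14)(7 11))^9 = (3 14 6 8 13)(7 11)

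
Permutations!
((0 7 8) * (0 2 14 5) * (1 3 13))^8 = (0 8 14)(1 13 3)(2 5 7)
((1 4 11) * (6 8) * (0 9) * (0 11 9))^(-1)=((1 4 9 11)(6 8))^(-1)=(1 11 9 4)(6 8)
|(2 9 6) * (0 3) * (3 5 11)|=|(0 5 11 3)(2 9 6)|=12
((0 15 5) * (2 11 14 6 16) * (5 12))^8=((0 15 12 5)(2 11 14 6 16))^8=(2 6 11 16 14)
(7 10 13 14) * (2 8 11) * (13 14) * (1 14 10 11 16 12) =(1 14 7 11 2 8 16 12) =[0, 14, 8, 3, 4, 5, 6, 11, 16, 9, 10, 2, 1, 13, 7, 15, 12]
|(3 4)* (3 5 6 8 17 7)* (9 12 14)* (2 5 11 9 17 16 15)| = |(2 5 6 8 16 15)(3 4 11 9 12 14 17 7)| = 24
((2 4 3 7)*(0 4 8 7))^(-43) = (0 3 4)(2 7 8)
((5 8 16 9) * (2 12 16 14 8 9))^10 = ((2 12 16)(5 9)(8 14))^10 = (2 12 16)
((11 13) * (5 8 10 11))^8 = ((5 8 10 11 13))^8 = (5 11 8 13 10)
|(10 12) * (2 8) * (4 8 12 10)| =|(2 12 4 8)| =4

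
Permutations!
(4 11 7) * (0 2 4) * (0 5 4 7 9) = (0 2 7 5 4 11 9) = [2, 1, 7, 3, 11, 4, 6, 5, 8, 0, 10, 9]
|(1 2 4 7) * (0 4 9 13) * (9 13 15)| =6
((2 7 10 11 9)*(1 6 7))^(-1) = (1 2 9 11 10 7 6)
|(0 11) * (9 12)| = 2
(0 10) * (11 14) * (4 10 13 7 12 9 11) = (0 13 7 12 9 11 14 4 10) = [13, 1, 2, 3, 10, 5, 6, 12, 8, 11, 0, 14, 9, 7, 4]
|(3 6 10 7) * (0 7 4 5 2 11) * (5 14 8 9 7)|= 8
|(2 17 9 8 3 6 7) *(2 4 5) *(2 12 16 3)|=28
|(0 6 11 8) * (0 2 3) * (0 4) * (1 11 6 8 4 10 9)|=|(0 8 2 3 10 9 1 11 4)|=9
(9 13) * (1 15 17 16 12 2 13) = (1 15 17 16 12 2 13 9) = [0, 15, 13, 3, 4, 5, 6, 7, 8, 1, 10, 11, 2, 9, 14, 17, 12, 16]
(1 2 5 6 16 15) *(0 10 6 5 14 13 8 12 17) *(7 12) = (0 10 6 16 15 1 2 14 13 8 7 12 17) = [10, 2, 14, 3, 4, 5, 16, 12, 7, 9, 6, 11, 17, 8, 13, 1, 15, 0]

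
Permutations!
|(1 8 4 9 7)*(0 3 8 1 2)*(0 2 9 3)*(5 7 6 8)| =7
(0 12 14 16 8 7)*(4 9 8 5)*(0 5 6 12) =(4 9 8 7 5)(6 12 14 16) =[0, 1, 2, 3, 9, 4, 12, 5, 7, 8, 10, 11, 14, 13, 16, 15, 6]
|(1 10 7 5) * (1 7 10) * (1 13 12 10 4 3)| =6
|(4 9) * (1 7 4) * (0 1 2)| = |(0 1 7 4 9 2)| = 6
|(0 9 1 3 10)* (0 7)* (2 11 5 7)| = |(0 9 1 3 10 2 11 5 7)| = 9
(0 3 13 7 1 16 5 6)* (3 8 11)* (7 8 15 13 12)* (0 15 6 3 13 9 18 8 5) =(0 6 15 9 18 8 11 13 5 3 12 7 1 16) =[6, 16, 2, 12, 4, 3, 15, 1, 11, 18, 10, 13, 7, 5, 14, 9, 0, 17, 8]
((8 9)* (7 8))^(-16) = ((7 8 9))^(-16) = (7 9 8)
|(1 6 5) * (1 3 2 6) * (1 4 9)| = 12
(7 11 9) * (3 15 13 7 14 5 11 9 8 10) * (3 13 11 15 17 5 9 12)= [0, 1, 2, 17, 4, 15, 6, 12, 10, 14, 13, 8, 3, 7, 9, 11, 16, 5]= (3 17 5 15 11 8 10 13 7 12)(9 14)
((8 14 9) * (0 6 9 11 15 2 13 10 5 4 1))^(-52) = ((0 6 9 8 14 11 15 2 13 10 5 4 1))^(-52) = (15)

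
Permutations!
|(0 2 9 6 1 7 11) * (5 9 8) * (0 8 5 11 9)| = |(0 2 5)(1 7 9 6)(8 11)| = 12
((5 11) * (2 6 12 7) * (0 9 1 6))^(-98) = (12)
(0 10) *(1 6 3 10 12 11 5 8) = (0 12 11 5 8 1 6 3 10) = [12, 6, 2, 10, 4, 8, 3, 7, 1, 9, 0, 5, 11]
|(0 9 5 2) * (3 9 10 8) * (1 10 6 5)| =|(0 6 5 2)(1 10 8 3 9)| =20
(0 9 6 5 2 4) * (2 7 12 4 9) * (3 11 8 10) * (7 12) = (0 2 9 6 5 12 4)(3 11 8 10) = [2, 1, 9, 11, 0, 12, 5, 7, 10, 6, 3, 8, 4]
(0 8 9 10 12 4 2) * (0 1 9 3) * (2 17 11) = (0 8 3)(1 9 10 12 4 17 11 2) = [8, 9, 1, 0, 17, 5, 6, 7, 3, 10, 12, 2, 4, 13, 14, 15, 16, 11]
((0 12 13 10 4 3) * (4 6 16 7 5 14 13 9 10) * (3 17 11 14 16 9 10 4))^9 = (0 13 11 4 6 12 3 14 17 9 10)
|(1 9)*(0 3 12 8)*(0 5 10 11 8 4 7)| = |(0 3 12 4 7)(1 9)(5 10 11 8)| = 20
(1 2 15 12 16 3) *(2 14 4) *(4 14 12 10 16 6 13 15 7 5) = (1 12 6 13 15 10 16 3)(2 7 5 4) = [0, 12, 7, 1, 2, 4, 13, 5, 8, 9, 16, 11, 6, 15, 14, 10, 3]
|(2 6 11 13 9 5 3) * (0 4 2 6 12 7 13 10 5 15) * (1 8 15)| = |(0 4 2 12 7 13 9 1 8 15)(3 6 11 10 5)| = 10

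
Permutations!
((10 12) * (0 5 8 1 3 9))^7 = (0 5 8 1 3 9)(10 12)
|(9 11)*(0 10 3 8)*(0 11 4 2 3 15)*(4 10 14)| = 10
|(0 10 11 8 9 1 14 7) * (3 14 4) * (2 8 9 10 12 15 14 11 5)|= 20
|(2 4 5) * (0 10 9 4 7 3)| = |(0 10 9 4 5 2 7 3)| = 8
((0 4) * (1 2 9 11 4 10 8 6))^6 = ((0 10 8 6 1 2 9 11 4))^6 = (0 9 6)(1 10 11)(2 8 4)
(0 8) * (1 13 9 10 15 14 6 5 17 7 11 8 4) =(0 4 1 13 9 10 15 14 6 5 17 7 11 8) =[4, 13, 2, 3, 1, 17, 5, 11, 0, 10, 15, 8, 12, 9, 6, 14, 16, 7]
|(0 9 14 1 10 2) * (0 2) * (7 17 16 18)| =|(0 9 14 1 10)(7 17 16 18)| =20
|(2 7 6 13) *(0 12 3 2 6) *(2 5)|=|(0 12 3 5 2 7)(6 13)|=6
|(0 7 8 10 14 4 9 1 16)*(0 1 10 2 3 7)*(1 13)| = |(1 16 13)(2 3 7 8)(4 9 10 14)| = 12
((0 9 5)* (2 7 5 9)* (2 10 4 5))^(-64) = (10)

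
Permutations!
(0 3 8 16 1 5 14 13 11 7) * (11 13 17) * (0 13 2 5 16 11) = (0 3 8 11 7 13 2 5 14 17)(1 16) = [3, 16, 5, 8, 4, 14, 6, 13, 11, 9, 10, 7, 12, 2, 17, 15, 1, 0]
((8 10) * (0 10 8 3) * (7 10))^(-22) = ((0 7 10 3))^(-22) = (0 10)(3 7)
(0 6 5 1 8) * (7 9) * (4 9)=(0 6 5 1 8)(4 9 7)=[6, 8, 2, 3, 9, 1, 5, 4, 0, 7]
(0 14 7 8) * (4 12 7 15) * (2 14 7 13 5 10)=(0 7 8)(2 14 15 4 12 13 5 10)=[7, 1, 14, 3, 12, 10, 6, 8, 0, 9, 2, 11, 13, 5, 15, 4]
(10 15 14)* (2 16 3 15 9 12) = (2 16 3 15 14 10 9 12) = [0, 1, 16, 15, 4, 5, 6, 7, 8, 12, 9, 11, 2, 13, 10, 14, 3]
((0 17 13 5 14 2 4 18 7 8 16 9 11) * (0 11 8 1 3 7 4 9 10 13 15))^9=(2 9 8 16 10 13 5 14)(4 18)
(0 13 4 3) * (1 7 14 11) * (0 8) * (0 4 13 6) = [6, 7, 2, 8, 3, 5, 0, 14, 4, 9, 10, 1, 12, 13, 11] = (0 6)(1 7 14 11)(3 8 4)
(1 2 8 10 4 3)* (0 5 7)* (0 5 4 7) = (0 4 3 1 2 8 10 7 5) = [4, 2, 8, 1, 3, 0, 6, 5, 10, 9, 7]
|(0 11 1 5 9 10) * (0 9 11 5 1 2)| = |(0 5 11 2)(9 10)| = 4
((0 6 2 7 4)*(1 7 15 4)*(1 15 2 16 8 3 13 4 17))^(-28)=(17)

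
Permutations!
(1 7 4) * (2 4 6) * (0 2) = [2, 7, 4, 3, 1, 5, 0, 6] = (0 2 4 1 7 6)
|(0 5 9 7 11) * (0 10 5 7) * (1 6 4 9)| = |(0 7 11 10 5 1 6 4 9)| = 9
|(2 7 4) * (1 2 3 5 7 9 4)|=|(1 2 9 4 3 5 7)|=7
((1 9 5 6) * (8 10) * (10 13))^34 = ((1 9 5 6)(8 13 10))^34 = (1 5)(6 9)(8 13 10)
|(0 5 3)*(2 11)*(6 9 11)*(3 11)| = |(0 5 11 2 6 9 3)| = 7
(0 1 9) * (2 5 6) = [1, 9, 5, 3, 4, 6, 2, 7, 8, 0] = (0 1 9)(2 5 6)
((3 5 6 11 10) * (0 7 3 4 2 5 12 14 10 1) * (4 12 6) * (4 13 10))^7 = (14)(0 7 3 6 11 1) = ((0 7 3 6 11 1)(2 5 13 10 12 14 4))^7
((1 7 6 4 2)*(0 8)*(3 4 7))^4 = ((0 8)(1 3 4 2)(6 7))^4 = (8)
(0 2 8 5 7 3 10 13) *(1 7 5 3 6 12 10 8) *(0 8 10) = (0 2 1 7 6 12)(3 10 13 8) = [2, 7, 1, 10, 4, 5, 12, 6, 3, 9, 13, 11, 0, 8]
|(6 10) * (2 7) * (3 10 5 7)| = 6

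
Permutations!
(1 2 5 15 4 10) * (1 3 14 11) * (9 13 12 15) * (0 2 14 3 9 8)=(0 2 5 8)(1 14 11)(4 10 9 13 12 15)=[2, 14, 5, 3, 10, 8, 6, 7, 0, 13, 9, 1, 15, 12, 11, 4]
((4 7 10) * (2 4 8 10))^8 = ((2 4 7)(8 10))^8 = (10)(2 7 4)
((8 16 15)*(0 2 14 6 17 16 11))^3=(0 6 15)(2 17 8)(11 14 16)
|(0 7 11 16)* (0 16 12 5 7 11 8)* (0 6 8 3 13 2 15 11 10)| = 8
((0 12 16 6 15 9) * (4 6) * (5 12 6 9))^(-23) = (0 6 15 5 12 16 4 9)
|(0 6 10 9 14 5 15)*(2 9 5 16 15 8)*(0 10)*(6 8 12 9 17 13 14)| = |(0 8 2 17 13 14 16 15 10 5 12 9 6)| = 13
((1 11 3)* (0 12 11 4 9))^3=(0 3 9 11 4 12 1)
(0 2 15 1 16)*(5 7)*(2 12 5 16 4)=(0 12 5 7 16)(1 4 2 15)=[12, 4, 15, 3, 2, 7, 6, 16, 8, 9, 10, 11, 5, 13, 14, 1, 0]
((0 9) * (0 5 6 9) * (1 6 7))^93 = ((1 6 9 5 7))^93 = (1 5 6 7 9)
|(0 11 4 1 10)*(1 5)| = |(0 11 4 5 1 10)| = 6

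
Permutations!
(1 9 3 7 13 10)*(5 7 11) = (1 9 3 11 5 7 13 10) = [0, 9, 2, 11, 4, 7, 6, 13, 8, 3, 1, 5, 12, 10]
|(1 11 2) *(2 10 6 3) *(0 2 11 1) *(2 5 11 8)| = 8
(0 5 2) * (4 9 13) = (0 5 2)(4 9 13) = [5, 1, 0, 3, 9, 2, 6, 7, 8, 13, 10, 11, 12, 4]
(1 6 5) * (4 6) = (1 4 6 5) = [0, 4, 2, 3, 6, 1, 5]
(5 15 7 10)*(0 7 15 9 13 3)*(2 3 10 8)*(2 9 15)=(0 7 8 9 13 10 5 15 2 3)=[7, 1, 3, 0, 4, 15, 6, 8, 9, 13, 5, 11, 12, 10, 14, 2]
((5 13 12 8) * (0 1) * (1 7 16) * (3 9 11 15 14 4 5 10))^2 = (0 16)(1 7)(3 11 14 5 12 10 9 15 4 13 8)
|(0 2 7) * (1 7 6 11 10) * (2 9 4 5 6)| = |(0 9 4 5 6 11 10 1 7)| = 9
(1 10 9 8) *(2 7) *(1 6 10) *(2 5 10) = (2 7 5 10 9 8 6) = [0, 1, 7, 3, 4, 10, 2, 5, 6, 8, 9]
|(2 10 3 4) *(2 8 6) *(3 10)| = |(10)(2 3 4 8 6)| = 5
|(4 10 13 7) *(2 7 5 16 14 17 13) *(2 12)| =5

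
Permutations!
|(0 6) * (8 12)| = 2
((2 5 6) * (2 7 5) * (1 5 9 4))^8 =((1 5 6 7 9 4))^8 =(1 6 9)(4 5 7)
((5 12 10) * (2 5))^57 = (2 5 12 10)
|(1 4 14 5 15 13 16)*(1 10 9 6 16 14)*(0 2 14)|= 12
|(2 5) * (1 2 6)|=|(1 2 5 6)|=4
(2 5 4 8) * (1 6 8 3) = (1 6 8 2 5 4 3) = [0, 6, 5, 1, 3, 4, 8, 7, 2]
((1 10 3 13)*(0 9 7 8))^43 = ((0 9 7 8)(1 10 3 13))^43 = (0 8 7 9)(1 13 3 10)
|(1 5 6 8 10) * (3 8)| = 6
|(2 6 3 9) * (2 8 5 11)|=7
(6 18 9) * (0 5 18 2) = (0 5 18 9 6 2) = [5, 1, 0, 3, 4, 18, 2, 7, 8, 6, 10, 11, 12, 13, 14, 15, 16, 17, 9]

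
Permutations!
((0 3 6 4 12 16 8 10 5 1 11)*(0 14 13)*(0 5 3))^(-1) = (1 5 13 14 11)(3 10 8 16 12 4 6)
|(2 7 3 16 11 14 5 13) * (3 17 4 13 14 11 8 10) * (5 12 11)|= |(2 7 17 4 13)(3 16 8 10)(5 14 12 11)|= 20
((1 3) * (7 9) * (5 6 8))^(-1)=(1 3)(5 8 6)(7 9)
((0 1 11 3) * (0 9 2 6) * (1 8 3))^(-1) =((0 8 3 9 2 6)(1 11))^(-1) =(0 6 2 9 3 8)(1 11)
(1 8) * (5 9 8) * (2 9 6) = [0, 5, 9, 3, 4, 6, 2, 7, 1, 8] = (1 5 6 2 9 8)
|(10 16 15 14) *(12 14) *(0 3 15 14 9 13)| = 6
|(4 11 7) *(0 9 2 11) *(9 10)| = |(0 10 9 2 11 7 4)| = 7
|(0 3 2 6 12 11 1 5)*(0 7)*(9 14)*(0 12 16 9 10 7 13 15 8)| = 16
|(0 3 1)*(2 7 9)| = |(0 3 1)(2 7 9)| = 3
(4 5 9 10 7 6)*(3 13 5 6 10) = (3 13 5 9)(4 6)(7 10) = [0, 1, 2, 13, 6, 9, 4, 10, 8, 3, 7, 11, 12, 5]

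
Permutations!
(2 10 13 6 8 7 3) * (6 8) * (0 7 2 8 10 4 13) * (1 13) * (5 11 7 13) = (0 13 10)(1 5 11 7 3 8 2 4) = [13, 5, 4, 8, 1, 11, 6, 3, 2, 9, 0, 7, 12, 10]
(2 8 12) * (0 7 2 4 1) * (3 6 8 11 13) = (0 7 2 11 13 3 6 8 12 4 1) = [7, 0, 11, 6, 1, 5, 8, 2, 12, 9, 10, 13, 4, 3]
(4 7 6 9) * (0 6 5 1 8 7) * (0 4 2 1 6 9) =(0 9 2 1 8 7 5 6) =[9, 8, 1, 3, 4, 6, 0, 5, 7, 2]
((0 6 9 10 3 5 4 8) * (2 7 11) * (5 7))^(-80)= (0 5 7 9 8 2 3 6 4 11 10)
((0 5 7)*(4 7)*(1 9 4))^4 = (0 4 1)(5 7 9)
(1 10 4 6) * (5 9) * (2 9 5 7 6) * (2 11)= (1 10 4 11 2 9 7 6)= [0, 10, 9, 3, 11, 5, 1, 6, 8, 7, 4, 2]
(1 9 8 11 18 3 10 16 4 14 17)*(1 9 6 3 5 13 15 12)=(1 6 3 10 16 4 14 17 9 8 11 18 5 13 15 12)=[0, 6, 2, 10, 14, 13, 3, 7, 11, 8, 16, 18, 1, 15, 17, 12, 4, 9, 5]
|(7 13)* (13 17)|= |(7 17 13)|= 3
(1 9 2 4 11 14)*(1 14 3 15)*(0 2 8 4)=(0 2)(1 9 8 4 11 3 15)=[2, 9, 0, 15, 11, 5, 6, 7, 4, 8, 10, 3, 12, 13, 14, 1]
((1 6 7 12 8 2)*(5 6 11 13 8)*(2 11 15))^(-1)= (1 2 15)(5 12 7 6)(8 13 11)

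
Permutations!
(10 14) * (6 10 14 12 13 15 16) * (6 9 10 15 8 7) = (6 15 16 9 10 12 13 8 7) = [0, 1, 2, 3, 4, 5, 15, 6, 7, 10, 12, 11, 13, 8, 14, 16, 9]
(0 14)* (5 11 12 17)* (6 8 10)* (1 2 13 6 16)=(0 14)(1 2 13 6 8 10 16)(5 11 12 17)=[14, 2, 13, 3, 4, 11, 8, 7, 10, 9, 16, 12, 17, 6, 0, 15, 1, 5]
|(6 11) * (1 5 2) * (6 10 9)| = 12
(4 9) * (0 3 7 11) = (0 3 7 11)(4 9) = [3, 1, 2, 7, 9, 5, 6, 11, 8, 4, 10, 0]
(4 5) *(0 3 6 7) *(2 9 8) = (0 3 6 7)(2 9 8)(4 5) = [3, 1, 9, 6, 5, 4, 7, 0, 2, 8]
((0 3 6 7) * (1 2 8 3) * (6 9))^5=((0 1 2 8 3 9 6 7))^5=(0 9 2 7 3 1 6 8)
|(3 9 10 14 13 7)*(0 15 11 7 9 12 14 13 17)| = |(0 15 11 7 3 12 14 17)(9 10 13)| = 24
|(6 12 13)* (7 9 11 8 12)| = |(6 7 9 11 8 12 13)| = 7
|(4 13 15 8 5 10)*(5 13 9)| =|(4 9 5 10)(8 13 15)| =12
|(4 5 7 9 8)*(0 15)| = 10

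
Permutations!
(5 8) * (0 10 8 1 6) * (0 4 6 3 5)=[10, 3, 2, 5, 6, 1, 4, 7, 0, 9, 8]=(0 10 8)(1 3 5)(4 6)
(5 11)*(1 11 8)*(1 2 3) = [0, 11, 3, 1, 4, 8, 6, 7, 2, 9, 10, 5] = (1 11 5 8 2 3)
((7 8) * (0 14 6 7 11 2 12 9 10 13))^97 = ((0 14 6 7 8 11 2 12 9 10 13))^97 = (0 10 12 11 7 14 13 9 2 8 6)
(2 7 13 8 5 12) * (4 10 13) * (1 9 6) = (1 9 6)(2 7 4 10 13 8 5 12) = [0, 9, 7, 3, 10, 12, 1, 4, 5, 6, 13, 11, 2, 8]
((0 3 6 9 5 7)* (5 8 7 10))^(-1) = ((0 3 6 9 8 7)(5 10))^(-1) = (0 7 8 9 6 3)(5 10)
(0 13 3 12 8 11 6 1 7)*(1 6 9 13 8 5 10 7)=(0 8 11 9 13 3 12 5 10 7)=[8, 1, 2, 12, 4, 10, 6, 0, 11, 13, 7, 9, 5, 3]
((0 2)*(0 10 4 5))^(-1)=((0 2 10 4 5))^(-1)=(0 5 4 10 2)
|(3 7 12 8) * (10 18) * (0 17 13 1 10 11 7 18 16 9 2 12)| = |(0 17 13 1 10 16 9 2 12 8 3 18 11 7)| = 14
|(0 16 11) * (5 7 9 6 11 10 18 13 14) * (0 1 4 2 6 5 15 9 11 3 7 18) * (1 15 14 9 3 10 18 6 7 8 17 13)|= 17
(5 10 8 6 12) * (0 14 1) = (0 14 1)(5 10 8 6 12) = [14, 0, 2, 3, 4, 10, 12, 7, 6, 9, 8, 11, 5, 13, 1]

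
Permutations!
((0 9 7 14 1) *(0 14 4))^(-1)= ((0 9 7 4)(1 14))^(-1)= (0 4 7 9)(1 14)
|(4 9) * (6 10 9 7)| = |(4 7 6 10 9)| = 5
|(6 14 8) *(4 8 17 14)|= 6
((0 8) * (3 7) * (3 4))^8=(8)(3 4 7)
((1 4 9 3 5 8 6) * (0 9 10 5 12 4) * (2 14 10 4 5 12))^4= ((0 9 3 2 14 10 12 5 8 6 1))^4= (0 14 8 9 10 6 3 12 1 2 5)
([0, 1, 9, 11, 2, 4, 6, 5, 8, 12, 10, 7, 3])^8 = (12)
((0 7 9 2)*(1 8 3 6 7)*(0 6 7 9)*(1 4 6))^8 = ((0 4 6 9 2 1 8 3 7))^8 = (0 7 3 8 1 2 9 6 4)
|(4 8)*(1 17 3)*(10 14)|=6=|(1 17 3)(4 8)(10 14)|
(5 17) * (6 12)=[0, 1, 2, 3, 4, 17, 12, 7, 8, 9, 10, 11, 6, 13, 14, 15, 16, 5]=(5 17)(6 12)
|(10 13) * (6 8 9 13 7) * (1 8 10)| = 12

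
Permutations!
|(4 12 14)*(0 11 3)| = |(0 11 3)(4 12 14)| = 3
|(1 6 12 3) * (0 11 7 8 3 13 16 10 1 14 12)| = |(0 11 7 8 3 14 12 13 16 10 1 6)| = 12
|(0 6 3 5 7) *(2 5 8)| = |(0 6 3 8 2 5 7)| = 7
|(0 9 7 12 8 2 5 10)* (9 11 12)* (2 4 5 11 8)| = 30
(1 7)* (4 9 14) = (1 7)(4 9 14) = [0, 7, 2, 3, 9, 5, 6, 1, 8, 14, 10, 11, 12, 13, 4]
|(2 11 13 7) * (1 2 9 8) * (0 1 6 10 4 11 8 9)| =10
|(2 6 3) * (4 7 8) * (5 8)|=12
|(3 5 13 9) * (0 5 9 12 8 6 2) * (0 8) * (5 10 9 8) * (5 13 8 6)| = 8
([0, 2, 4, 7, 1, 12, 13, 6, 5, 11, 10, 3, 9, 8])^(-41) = (1 2 4)(3 8 11 13 9 6 12 7 5)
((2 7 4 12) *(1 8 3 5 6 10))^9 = (1 5)(2 7 4 12)(3 10)(6 8) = ((1 8 3 5 6 10)(2 7 4 12))^9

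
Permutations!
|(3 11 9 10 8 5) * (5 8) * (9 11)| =4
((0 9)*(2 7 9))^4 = (9)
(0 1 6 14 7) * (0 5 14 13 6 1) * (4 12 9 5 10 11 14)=(4 12 9 5)(6 13)(7 10 11 14)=[0, 1, 2, 3, 12, 4, 13, 10, 8, 5, 11, 14, 9, 6, 7]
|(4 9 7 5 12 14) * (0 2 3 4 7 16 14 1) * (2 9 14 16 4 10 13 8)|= |(16)(0 9 4 14 7 5 12 1)(2 3 10 13 8)|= 40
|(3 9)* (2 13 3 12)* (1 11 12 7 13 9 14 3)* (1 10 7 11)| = 12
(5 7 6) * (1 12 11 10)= (1 12 11 10)(5 7 6)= [0, 12, 2, 3, 4, 7, 5, 6, 8, 9, 1, 10, 11]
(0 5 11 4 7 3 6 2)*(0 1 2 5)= (1 2)(3 6 5 11 4 7)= [0, 2, 1, 6, 7, 11, 5, 3, 8, 9, 10, 4]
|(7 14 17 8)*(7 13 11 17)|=4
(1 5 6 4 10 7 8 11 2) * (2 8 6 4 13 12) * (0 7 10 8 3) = (0 7 6 13 12 2 1 5 4 8 11 3) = [7, 5, 1, 0, 8, 4, 13, 6, 11, 9, 10, 3, 2, 12]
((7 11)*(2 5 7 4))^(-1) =(2 4 11 7 5)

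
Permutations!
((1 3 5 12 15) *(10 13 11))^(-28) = (1 5 15 3 12)(10 11 13)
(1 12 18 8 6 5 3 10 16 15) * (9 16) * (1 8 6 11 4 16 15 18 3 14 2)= (1 12 3 10 9 15 8 11 4 16 18 6 5 14 2)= [0, 12, 1, 10, 16, 14, 5, 7, 11, 15, 9, 4, 3, 13, 2, 8, 18, 17, 6]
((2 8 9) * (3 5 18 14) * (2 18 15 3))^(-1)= ((2 8 9 18 14)(3 5 15))^(-1)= (2 14 18 9 8)(3 15 5)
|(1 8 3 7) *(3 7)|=|(1 8 7)|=3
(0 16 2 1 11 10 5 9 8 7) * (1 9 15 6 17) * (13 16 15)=(0 15 6 17 1 11 10 5 13 16 2 9 8 7)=[15, 11, 9, 3, 4, 13, 17, 0, 7, 8, 5, 10, 12, 16, 14, 6, 2, 1]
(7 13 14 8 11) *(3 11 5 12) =(3 11 7 13 14 8 5 12) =[0, 1, 2, 11, 4, 12, 6, 13, 5, 9, 10, 7, 3, 14, 8]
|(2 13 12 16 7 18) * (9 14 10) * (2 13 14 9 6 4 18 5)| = 11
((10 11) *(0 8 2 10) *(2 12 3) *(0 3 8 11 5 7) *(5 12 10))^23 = ((0 11 3 2 5 7)(8 10 12))^23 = (0 7 5 2 3 11)(8 12 10)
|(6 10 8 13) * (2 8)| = 5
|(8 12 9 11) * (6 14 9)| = 6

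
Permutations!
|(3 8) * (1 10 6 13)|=|(1 10 6 13)(3 8)|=4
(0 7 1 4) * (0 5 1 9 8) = (0 7 9 8)(1 4 5) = [7, 4, 2, 3, 5, 1, 6, 9, 0, 8]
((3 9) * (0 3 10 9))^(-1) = (0 3)(9 10)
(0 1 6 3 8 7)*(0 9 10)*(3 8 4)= (0 1 6 8 7 9 10)(3 4)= [1, 6, 2, 4, 3, 5, 8, 9, 7, 10, 0]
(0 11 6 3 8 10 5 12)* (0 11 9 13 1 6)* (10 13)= (0 9 10 5 12 11)(1 6 3 8 13)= [9, 6, 2, 8, 4, 12, 3, 7, 13, 10, 5, 0, 11, 1]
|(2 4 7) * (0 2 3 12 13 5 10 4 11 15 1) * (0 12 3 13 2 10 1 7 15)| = |(0 10 4 15 7 13 5 1 12 2 11)| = 11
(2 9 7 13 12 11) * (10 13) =(2 9 7 10 13 12 11) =[0, 1, 9, 3, 4, 5, 6, 10, 8, 7, 13, 2, 11, 12]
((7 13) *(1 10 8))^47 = (1 8 10)(7 13)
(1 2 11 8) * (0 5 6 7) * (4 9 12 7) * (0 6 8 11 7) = (0 5 8 1 2 7 6 4 9 12) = [5, 2, 7, 3, 9, 8, 4, 6, 1, 12, 10, 11, 0]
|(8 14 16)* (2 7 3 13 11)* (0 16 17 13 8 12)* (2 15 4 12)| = 13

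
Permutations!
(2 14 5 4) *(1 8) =(1 8)(2 14 5 4) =[0, 8, 14, 3, 2, 4, 6, 7, 1, 9, 10, 11, 12, 13, 5]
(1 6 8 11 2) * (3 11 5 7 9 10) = [0, 6, 1, 11, 4, 7, 8, 9, 5, 10, 3, 2] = (1 6 8 5 7 9 10 3 11 2)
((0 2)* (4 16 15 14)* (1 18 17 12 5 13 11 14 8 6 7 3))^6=(1 11 6 12 16)(3 13 8 17 4)(5 15 18 14 7)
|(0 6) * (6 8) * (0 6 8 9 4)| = |(0 9 4)| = 3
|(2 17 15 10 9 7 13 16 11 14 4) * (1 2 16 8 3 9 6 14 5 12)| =|(1 2 17 15 10 6 14 4 16 11 5 12)(3 9 7 13 8)| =60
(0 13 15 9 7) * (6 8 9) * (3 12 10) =[13, 1, 2, 12, 4, 5, 8, 0, 9, 7, 3, 11, 10, 15, 14, 6] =(0 13 15 6 8 9 7)(3 12 10)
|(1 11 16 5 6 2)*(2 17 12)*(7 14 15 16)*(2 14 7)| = 21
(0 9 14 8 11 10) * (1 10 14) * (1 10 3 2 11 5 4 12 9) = [1, 3, 11, 2, 12, 4, 6, 7, 5, 10, 0, 14, 9, 13, 8] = (0 1 3 2 11 14 8 5 4 12 9 10)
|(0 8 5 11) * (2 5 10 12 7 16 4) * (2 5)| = 9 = |(0 8 10 12 7 16 4 5 11)|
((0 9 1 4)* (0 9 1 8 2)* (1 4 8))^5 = (0 2 8 1 9 4)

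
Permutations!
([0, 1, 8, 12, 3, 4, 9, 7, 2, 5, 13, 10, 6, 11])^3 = (13)(2 8)(3 9)(4 6)(5 12)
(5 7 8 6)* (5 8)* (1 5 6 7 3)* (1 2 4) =(1 5 3 2 4)(6 8 7) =[0, 5, 4, 2, 1, 3, 8, 6, 7]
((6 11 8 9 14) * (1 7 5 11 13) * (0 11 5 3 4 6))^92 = ((0 11 8 9 14)(1 7 3 4 6 13))^92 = (0 8 14 11 9)(1 3 6)(4 13 7)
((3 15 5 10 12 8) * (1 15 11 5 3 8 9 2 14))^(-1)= (1 14 2 9 12 10 5 11 3 15)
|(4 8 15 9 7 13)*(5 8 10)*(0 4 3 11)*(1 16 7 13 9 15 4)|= 8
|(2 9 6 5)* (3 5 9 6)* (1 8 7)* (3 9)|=|(9)(1 8 7)(2 6 3 5)|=12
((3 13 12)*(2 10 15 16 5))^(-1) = ((2 10 15 16 5)(3 13 12))^(-1) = (2 5 16 15 10)(3 12 13)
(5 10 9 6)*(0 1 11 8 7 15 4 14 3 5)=(0 1 11 8 7 15 4 14 3 5 10 9 6)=[1, 11, 2, 5, 14, 10, 0, 15, 7, 6, 9, 8, 12, 13, 3, 4]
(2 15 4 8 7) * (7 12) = (2 15 4 8 12 7) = [0, 1, 15, 3, 8, 5, 6, 2, 12, 9, 10, 11, 7, 13, 14, 4]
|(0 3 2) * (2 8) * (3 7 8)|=|(0 7 8 2)|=4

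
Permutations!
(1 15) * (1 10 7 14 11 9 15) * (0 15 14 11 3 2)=[15, 1, 0, 2, 4, 5, 6, 11, 8, 14, 7, 9, 12, 13, 3, 10]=(0 15 10 7 11 9 14 3 2)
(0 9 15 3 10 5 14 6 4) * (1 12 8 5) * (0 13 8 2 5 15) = (0 9)(1 12 2 5 14 6 4 13 8 15 3 10) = [9, 12, 5, 10, 13, 14, 4, 7, 15, 0, 1, 11, 2, 8, 6, 3]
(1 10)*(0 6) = (0 6)(1 10) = [6, 10, 2, 3, 4, 5, 0, 7, 8, 9, 1]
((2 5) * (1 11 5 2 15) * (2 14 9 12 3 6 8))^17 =(1 11 5 15)(2 12 8 9 6 14 3)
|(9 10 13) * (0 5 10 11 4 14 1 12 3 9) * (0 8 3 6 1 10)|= 24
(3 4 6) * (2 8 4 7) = (2 8 4 6 3 7) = [0, 1, 8, 7, 6, 5, 3, 2, 4]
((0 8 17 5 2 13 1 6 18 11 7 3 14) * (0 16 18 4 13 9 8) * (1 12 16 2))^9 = (1 3 4 2 12 8 18 5 7 6 14 13 9 16 17 11)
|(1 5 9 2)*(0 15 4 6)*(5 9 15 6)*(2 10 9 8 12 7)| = 30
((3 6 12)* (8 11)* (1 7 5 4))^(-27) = ((1 7 5 4)(3 6 12)(8 11))^(-27) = (12)(1 7 5 4)(8 11)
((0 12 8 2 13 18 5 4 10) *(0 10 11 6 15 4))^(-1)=((0 12 8 2 13 18 5)(4 11 6 15))^(-1)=(0 5 18 13 2 8 12)(4 15 6 11)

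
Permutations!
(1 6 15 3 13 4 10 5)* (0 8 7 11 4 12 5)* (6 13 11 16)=(0 8 7 16 6 15 3 11 4 10)(1 13 12 5)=[8, 13, 2, 11, 10, 1, 15, 16, 7, 9, 0, 4, 5, 12, 14, 3, 6]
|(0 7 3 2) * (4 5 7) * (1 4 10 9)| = 9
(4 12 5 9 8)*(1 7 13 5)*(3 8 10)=(1 7 13 5 9 10 3 8 4 12)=[0, 7, 2, 8, 12, 9, 6, 13, 4, 10, 3, 11, 1, 5]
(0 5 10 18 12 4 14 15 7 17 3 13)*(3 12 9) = (0 5 10 18 9 3 13)(4 14 15 7 17 12) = [5, 1, 2, 13, 14, 10, 6, 17, 8, 3, 18, 11, 4, 0, 15, 7, 16, 12, 9]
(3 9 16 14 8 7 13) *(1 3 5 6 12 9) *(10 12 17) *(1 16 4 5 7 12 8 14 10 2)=[0, 3, 1, 16, 5, 6, 17, 13, 12, 4, 8, 11, 9, 7, 14, 15, 10, 2]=(1 3 16 10 8 12 9 4 5 6 17 2)(7 13)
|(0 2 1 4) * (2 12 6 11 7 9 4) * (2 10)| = 21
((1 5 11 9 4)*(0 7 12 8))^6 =(0 12)(1 5 11 9 4)(7 8) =((0 7 12 8)(1 5 11 9 4))^6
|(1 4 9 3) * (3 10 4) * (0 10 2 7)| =6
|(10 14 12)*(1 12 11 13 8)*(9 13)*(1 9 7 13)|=9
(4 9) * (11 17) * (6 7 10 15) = (4 9)(6 7 10 15)(11 17) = [0, 1, 2, 3, 9, 5, 7, 10, 8, 4, 15, 17, 12, 13, 14, 6, 16, 11]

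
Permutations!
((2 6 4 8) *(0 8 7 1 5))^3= (0 6 1 8 4 5 2 7)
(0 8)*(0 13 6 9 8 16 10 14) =(0 16 10 14)(6 9 8 13) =[16, 1, 2, 3, 4, 5, 9, 7, 13, 8, 14, 11, 12, 6, 0, 15, 10]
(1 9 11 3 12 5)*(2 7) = (1 9 11 3 12 5)(2 7) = [0, 9, 7, 12, 4, 1, 6, 2, 8, 11, 10, 3, 5]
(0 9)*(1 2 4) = (0 9)(1 2 4) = [9, 2, 4, 3, 1, 5, 6, 7, 8, 0]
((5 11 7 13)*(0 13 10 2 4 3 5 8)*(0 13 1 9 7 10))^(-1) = ((0 1 9 7)(2 4 3 5 11 10)(8 13))^(-1) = (0 7 9 1)(2 10 11 5 3 4)(8 13)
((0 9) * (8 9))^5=((0 8 9))^5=(0 9 8)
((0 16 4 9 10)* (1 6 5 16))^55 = ((0 1 6 5 16 4 9 10))^55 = (0 10 9 4 16 5 6 1)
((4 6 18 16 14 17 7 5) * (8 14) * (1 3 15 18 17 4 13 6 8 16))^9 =(1 3 15 18)(5 7 17 6 13)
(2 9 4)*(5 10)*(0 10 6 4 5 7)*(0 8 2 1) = (0 10 7 8 2 9 5 6 4 1) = [10, 0, 9, 3, 1, 6, 4, 8, 2, 5, 7]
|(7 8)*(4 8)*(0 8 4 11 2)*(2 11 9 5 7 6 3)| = 15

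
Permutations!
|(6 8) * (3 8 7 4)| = 5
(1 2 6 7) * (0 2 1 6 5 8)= [2, 1, 5, 3, 4, 8, 7, 6, 0]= (0 2 5 8)(6 7)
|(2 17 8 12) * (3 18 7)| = 12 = |(2 17 8 12)(3 18 7)|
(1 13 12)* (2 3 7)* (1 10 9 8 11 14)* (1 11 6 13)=(2 3 7)(6 13 12 10 9 8)(11 14)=[0, 1, 3, 7, 4, 5, 13, 2, 6, 8, 9, 14, 10, 12, 11]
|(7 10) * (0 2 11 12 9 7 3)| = 8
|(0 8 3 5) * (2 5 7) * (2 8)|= 3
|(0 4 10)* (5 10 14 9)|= 6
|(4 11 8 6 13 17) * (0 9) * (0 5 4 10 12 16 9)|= |(4 11 8 6 13 17 10 12 16 9 5)|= 11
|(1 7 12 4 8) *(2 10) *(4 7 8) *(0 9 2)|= 4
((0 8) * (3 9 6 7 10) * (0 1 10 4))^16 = (0 7 9 10 8 4 6 3 1)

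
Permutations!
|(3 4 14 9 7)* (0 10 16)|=|(0 10 16)(3 4 14 9 7)|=15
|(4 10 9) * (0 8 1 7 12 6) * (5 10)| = 12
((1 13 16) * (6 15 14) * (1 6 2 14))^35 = (16)(2 14)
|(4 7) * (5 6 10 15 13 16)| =6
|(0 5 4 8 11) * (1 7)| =10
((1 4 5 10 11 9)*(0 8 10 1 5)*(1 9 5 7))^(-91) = (0 4 1 7 9 5 11 10 8)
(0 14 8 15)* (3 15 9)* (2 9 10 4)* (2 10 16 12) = (0 14 8 16 12 2 9 3 15)(4 10) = [14, 1, 9, 15, 10, 5, 6, 7, 16, 3, 4, 11, 2, 13, 8, 0, 12]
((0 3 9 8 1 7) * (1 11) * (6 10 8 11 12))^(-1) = ((0 3 9 11 1 7)(6 10 8 12))^(-1) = (0 7 1 11 9 3)(6 12 8 10)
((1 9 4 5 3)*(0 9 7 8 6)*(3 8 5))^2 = ((0 9 4 3 1 7 5 8 6))^2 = (0 4 1 5 6 9 3 7 8)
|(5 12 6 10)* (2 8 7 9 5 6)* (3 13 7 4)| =18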